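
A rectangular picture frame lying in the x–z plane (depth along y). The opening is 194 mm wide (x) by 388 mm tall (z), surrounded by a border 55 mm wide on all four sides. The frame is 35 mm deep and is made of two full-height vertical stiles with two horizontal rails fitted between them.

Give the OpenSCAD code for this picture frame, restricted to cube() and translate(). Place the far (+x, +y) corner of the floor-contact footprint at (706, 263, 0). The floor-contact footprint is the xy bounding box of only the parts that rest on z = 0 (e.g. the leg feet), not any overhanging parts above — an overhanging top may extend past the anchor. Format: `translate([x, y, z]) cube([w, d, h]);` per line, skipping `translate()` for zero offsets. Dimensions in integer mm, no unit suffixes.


translate([402, 228, 0]) cube([55, 35, 498]);
translate([651, 228, 0]) cube([55, 35, 498]);
translate([457, 228, 0]) cube([194, 35, 55]);
translate([457, 228, 443]) cube([194, 35, 55]);


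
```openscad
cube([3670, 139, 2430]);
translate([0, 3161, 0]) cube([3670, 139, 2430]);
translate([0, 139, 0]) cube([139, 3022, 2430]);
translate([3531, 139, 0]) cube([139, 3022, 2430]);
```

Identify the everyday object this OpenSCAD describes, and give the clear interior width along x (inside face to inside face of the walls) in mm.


A house (or room) frame. The interior width is 3392 mm.

Four 2430 mm walls enclosing a rectangle with no floor or roof — a room or house frame. Outside width is 3670 mm and wall thickness is 139 mm, so the interior width is 3670 − 2 × 139 = 3392 mm.


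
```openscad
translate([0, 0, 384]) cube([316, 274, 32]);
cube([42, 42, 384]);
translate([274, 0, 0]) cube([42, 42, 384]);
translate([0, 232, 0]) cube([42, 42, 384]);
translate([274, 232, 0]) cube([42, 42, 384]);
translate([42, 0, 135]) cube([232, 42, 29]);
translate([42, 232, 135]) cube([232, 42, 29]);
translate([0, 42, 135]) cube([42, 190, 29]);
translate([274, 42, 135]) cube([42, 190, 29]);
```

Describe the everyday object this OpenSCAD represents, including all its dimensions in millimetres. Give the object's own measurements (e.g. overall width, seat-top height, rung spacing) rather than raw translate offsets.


A simple wooden stool: a rectangular seat 316 mm (x) by 274 mm (y), 32 mm thick, top face at z = 416 mm, on four square legs, each 42×42 mm in cross-section. The legs rest on z = 0, each flush with a corner of the seat. Four stretchers, 42 mm wide and 29 mm tall, connect adjacent legs with their undersides at z = 135 mm, each running between the inner faces of the legs it joins and aligned with the legs' outer faces on the other axis.


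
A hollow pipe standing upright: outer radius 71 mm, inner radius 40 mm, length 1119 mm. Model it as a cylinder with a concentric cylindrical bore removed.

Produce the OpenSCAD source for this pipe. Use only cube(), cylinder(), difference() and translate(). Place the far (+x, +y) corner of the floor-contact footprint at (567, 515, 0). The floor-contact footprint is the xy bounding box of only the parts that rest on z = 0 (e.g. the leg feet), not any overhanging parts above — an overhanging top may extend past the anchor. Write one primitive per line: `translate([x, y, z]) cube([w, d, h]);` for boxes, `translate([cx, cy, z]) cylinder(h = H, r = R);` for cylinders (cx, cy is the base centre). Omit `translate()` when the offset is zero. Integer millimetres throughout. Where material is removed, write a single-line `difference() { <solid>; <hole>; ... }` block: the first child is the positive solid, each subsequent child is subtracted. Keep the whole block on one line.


difference() { translate([496, 444, 0]) cylinder(h = 1119, r = 71); translate([496, 444, 0]) cylinder(h = 1119, r = 40); }


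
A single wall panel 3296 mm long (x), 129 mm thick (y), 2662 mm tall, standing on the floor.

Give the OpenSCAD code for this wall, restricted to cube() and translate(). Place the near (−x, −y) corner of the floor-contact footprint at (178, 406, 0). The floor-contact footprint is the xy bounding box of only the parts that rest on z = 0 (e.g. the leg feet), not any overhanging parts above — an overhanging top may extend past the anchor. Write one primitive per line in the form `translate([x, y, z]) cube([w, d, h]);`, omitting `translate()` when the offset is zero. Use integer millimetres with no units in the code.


translate([178, 406, 0]) cube([3296, 129, 2662]);


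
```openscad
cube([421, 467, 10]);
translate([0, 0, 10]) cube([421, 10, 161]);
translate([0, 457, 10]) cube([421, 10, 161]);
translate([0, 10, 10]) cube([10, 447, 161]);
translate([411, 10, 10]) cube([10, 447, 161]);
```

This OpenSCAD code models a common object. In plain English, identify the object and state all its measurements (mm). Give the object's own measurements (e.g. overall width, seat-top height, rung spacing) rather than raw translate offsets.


An open-topped rectangular box: outside dimensions 421×467×171 mm, with a uniform wall and base thickness of 10 mm. The base is a full 421×467 slab on the floor; four walls sit on top of the base. The front and back walls (the −y and +y sides) span the full width; the two side walls fit between them.


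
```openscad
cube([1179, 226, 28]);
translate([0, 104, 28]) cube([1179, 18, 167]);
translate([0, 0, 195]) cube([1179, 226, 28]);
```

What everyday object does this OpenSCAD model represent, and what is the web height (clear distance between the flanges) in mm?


An I-beam. The web height is 167 mm.

Two wide flanges with a thin centred web — an I-beam. Overall 223 mm minus two 28 mm flanges gives a web of 223 − 2·28 = 167 mm.


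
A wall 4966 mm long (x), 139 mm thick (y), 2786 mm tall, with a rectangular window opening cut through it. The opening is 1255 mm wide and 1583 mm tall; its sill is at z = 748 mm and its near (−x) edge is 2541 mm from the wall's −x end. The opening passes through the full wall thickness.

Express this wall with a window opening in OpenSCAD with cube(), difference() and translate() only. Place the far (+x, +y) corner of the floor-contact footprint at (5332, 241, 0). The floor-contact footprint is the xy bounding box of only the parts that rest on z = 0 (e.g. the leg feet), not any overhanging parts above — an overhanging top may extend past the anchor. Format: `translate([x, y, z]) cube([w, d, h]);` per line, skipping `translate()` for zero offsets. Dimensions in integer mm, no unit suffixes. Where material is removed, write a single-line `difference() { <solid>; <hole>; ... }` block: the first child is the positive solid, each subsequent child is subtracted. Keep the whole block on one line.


difference() { translate([366, 102, 0]) cube([4966, 139, 2786]); translate([2907, 102, 748]) cube([1255, 139, 1583]); }


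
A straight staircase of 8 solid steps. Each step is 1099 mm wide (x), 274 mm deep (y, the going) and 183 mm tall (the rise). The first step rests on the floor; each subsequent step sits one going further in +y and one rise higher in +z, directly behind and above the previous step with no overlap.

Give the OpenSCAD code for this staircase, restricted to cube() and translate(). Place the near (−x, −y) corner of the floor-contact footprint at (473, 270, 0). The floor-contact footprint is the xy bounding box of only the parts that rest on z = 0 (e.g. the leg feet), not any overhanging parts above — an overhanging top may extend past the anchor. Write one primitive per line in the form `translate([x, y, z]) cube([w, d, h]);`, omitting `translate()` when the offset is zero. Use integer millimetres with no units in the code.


translate([473, 270, 0]) cube([1099, 274, 183]);
translate([473, 544, 183]) cube([1099, 274, 183]);
translate([473, 818, 366]) cube([1099, 274, 183]);
translate([473, 1092, 549]) cube([1099, 274, 183]);
translate([473, 1366, 732]) cube([1099, 274, 183]);
translate([473, 1640, 915]) cube([1099, 274, 183]);
translate([473, 1914, 1098]) cube([1099, 274, 183]);
translate([473, 2188, 1281]) cube([1099, 274, 183]);


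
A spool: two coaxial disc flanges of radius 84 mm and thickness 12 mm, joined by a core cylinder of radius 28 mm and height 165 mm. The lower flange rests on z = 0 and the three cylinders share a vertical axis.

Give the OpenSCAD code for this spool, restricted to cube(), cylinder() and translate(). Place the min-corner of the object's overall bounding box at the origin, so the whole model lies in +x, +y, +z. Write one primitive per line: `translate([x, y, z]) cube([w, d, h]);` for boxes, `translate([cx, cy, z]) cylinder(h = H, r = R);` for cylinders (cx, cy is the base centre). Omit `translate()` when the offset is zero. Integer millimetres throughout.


translate([84, 84, 0]) cylinder(h = 12, r = 84);
translate([84, 84, 12]) cylinder(h = 165, r = 28);
translate([84, 84, 177]) cylinder(h = 12, r = 84);


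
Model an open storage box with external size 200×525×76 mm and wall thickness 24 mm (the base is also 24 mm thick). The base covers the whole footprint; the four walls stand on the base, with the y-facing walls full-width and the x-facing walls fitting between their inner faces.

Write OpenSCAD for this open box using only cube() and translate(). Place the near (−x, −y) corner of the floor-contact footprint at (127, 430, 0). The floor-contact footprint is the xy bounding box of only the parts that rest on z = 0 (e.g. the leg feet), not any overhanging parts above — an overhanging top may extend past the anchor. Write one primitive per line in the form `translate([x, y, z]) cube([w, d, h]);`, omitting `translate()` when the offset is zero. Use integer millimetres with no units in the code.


translate([127, 430, 0]) cube([200, 525, 24]);
translate([127, 430, 24]) cube([200, 24, 52]);
translate([127, 931, 24]) cube([200, 24, 52]);
translate([127, 454, 24]) cube([24, 477, 52]);
translate([303, 454, 24]) cube([24, 477, 52]);


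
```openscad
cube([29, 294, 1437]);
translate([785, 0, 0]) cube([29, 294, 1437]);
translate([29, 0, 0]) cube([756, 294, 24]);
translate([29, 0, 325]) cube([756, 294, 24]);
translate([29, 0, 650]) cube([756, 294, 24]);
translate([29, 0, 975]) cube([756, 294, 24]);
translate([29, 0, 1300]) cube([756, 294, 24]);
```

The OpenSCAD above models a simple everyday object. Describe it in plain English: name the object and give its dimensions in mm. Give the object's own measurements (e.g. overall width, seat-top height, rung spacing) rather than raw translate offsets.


An open bookshelf. Two side panels, each 29 mm thick, 294 mm deep and 1437 mm tall, stand 814 mm apart (outside-to-outside). Between them sit 5 shelves, each 24 mm thick and 294 mm deep, spanning the full gap between the sides. The bottom shelf rests on the floor (its underside at z = 0) and the clear gap between one shelf's top and the next shelf's underside is 301 mm.


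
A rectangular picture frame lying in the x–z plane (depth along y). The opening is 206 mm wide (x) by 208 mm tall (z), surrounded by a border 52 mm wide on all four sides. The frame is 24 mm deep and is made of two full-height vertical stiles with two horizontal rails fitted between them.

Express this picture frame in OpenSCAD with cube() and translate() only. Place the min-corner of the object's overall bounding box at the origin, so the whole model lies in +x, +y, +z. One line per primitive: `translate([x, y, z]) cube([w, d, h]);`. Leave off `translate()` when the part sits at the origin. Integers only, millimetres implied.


cube([52, 24, 312]);
translate([258, 0, 0]) cube([52, 24, 312]);
translate([52, 0, 0]) cube([206, 24, 52]);
translate([52, 0, 260]) cube([206, 24, 52]);


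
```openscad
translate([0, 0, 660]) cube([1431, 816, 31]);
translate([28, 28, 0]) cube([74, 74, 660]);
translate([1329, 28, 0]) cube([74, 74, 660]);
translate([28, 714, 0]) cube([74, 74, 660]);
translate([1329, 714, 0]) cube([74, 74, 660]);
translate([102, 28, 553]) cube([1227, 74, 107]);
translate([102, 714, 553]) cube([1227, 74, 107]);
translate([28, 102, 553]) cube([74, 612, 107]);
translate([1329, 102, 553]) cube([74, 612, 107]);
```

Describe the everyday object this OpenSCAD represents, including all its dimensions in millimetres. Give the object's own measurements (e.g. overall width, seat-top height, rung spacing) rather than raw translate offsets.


A table: top 1431 mm (x) × 816 mm (y), 31 mm thick, upper face at z = 691 mm, on four 74×74 mm square legs, each inset 28 mm from the nearest pair of top edges from z = 0 to the bottom of the top. Four apron rails, 74 mm thick and 107 mm tall, run between adjacent legs with their top edges flush with the underside of the top and their outer faces flush with the legs' outer faces.


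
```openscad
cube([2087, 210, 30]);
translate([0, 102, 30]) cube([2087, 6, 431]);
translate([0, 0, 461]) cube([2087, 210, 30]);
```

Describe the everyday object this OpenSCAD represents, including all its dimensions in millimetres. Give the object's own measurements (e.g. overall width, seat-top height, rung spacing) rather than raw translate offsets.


An I-beam lying along x, 2087 mm long. Overall section height 491 mm. Two flanges 210 mm wide (y) and 30 mm thick, one on the floor and one at the top; a web 6 mm thick runs between them, centred on the flange width.


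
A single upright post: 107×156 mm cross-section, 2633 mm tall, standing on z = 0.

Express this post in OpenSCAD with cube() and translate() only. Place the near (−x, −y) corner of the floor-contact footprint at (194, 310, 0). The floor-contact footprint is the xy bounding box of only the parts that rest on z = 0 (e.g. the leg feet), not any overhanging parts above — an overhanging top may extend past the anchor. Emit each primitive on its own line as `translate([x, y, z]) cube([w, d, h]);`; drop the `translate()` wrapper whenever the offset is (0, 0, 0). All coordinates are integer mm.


translate([194, 310, 0]) cube([107, 156, 2633]);


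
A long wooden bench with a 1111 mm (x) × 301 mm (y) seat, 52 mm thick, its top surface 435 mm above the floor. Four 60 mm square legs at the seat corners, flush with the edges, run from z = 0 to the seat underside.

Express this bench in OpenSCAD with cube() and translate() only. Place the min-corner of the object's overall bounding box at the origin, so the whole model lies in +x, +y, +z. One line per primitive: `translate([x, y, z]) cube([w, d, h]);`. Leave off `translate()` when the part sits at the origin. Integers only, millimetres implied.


translate([0, 0, 383]) cube([1111, 301, 52]);
cube([60, 60, 383]);
translate([0, 241, 0]) cube([60, 60, 383]);
translate([1051, 0, 0]) cube([60, 60, 383]);
translate([1051, 241, 0]) cube([60, 60, 383]);


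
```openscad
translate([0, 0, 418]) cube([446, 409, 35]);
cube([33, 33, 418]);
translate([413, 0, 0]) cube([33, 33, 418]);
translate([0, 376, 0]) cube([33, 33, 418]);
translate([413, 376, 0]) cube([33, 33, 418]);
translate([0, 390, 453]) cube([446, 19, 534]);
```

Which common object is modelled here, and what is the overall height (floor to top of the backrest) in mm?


A chair. The overall height is 987 mm.

A slab on four corner posts with a tall panel at the back — a chair. The seat slab sits at z = 418 with thickness 35, and the 534 mm backrest starts at the seat top, so the overall height is 418 + 35 + 534 = 987 mm.


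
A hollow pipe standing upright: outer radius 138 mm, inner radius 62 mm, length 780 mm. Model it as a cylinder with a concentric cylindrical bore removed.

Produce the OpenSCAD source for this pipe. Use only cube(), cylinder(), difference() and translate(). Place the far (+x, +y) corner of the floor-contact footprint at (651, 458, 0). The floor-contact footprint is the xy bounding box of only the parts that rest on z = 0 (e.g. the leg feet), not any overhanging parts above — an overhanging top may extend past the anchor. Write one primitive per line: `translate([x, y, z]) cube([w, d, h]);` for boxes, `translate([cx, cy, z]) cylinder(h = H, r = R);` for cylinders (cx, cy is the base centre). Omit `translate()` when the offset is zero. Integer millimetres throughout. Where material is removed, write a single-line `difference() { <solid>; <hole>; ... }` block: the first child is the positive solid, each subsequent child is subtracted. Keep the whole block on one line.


difference() { translate([513, 320, 0]) cylinder(h = 780, r = 138); translate([513, 320, 0]) cylinder(h = 780, r = 62); }


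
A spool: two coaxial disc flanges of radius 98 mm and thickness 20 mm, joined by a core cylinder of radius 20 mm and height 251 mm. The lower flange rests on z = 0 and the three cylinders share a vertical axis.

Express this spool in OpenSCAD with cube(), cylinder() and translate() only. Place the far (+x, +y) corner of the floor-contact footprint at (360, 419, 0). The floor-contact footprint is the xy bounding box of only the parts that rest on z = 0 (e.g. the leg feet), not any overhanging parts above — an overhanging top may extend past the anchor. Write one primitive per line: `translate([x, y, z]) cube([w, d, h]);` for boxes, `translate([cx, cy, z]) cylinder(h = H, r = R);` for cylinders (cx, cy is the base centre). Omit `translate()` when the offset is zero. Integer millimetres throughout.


translate([262, 321, 0]) cylinder(h = 20, r = 98);
translate([262, 321, 20]) cylinder(h = 251, r = 20);
translate([262, 321, 271]) cylinder(h = 20, r = 98);


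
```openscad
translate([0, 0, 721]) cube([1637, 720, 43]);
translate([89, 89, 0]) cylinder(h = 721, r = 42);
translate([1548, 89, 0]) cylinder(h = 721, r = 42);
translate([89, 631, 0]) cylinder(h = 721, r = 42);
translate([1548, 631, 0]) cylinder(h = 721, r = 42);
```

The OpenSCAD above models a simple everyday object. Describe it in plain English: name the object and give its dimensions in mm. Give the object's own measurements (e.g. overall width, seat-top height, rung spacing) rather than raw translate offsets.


A rectangular dining table. The top is 1637×720×43 mm with its upper surface at z = 764 mm. It stands on four round legs of 84 mm diameter, each leg's bounding box inset 47 mm from the nearest pair of top edges, running from the floor to the underside of the top.


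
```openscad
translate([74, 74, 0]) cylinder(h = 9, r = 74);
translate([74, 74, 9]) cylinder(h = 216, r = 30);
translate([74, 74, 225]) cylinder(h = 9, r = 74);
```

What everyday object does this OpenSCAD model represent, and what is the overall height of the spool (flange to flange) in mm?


A spool. The overall height is 234 mm.

Three coaxial cylinders, large–small–large — a spool. Two 9 mm flanges and a 216 mm core give 9 + 216 + 9 = 234 mm.


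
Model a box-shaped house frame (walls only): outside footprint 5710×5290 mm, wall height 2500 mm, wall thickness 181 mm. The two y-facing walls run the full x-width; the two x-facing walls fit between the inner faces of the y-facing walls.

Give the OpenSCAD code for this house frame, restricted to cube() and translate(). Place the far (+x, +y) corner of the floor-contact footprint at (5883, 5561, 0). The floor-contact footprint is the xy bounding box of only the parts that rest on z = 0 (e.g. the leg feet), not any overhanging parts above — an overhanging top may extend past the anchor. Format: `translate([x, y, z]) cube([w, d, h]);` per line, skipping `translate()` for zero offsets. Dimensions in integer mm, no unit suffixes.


translate([173, 271, 0]) cube([5710, 181, 2500]);
translate([173, 5380, 0]) cube([5710, 181, 2500]);
translate([173, 452, 0]) cube([181, 4928, 2500]);
translate([5702, 452, 0]) cube([181, 4928, 2500]);


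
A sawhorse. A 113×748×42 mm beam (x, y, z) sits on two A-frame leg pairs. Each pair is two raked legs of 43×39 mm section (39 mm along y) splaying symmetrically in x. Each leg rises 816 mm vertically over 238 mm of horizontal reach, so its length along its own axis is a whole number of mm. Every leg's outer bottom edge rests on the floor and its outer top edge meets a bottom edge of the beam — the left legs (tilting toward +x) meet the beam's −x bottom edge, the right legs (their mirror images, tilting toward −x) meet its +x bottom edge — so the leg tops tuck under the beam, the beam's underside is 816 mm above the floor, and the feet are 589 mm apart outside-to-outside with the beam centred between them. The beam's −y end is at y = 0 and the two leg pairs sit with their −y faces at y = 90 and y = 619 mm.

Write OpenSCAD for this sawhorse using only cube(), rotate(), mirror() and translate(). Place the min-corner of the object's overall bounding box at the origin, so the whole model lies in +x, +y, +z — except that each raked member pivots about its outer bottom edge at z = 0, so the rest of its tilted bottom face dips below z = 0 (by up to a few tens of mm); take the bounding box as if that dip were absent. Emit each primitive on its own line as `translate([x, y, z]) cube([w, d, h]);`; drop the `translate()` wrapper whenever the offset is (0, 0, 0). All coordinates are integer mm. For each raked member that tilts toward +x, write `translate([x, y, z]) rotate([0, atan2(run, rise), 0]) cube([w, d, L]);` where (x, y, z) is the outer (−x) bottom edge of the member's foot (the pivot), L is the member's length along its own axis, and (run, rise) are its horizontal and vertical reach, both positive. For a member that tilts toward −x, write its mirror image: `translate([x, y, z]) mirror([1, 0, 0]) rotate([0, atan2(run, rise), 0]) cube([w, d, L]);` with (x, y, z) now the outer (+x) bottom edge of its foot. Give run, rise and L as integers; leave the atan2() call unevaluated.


translate([238, 0, 816]) cube([113, 748, 42]);
translate([0, 90, 0]) rotate([0, atan2(238, 816), 0]) cube([43, 39, 850]);
translate([589, 90, 0]) mirror([1, 0, 0]) rotate([0, atan2(238, 816), 0]) cube([43, 39, 850]);
translate([0, 619, 0]) rotate([0, atan2(238, 816), 0]) cube([43, 39, 850]);
translate([589, 619, 0]) mirror([1, 0, 0]) rotate([0, atan2(238, 816), 0]) cube([43, 39, 850]);


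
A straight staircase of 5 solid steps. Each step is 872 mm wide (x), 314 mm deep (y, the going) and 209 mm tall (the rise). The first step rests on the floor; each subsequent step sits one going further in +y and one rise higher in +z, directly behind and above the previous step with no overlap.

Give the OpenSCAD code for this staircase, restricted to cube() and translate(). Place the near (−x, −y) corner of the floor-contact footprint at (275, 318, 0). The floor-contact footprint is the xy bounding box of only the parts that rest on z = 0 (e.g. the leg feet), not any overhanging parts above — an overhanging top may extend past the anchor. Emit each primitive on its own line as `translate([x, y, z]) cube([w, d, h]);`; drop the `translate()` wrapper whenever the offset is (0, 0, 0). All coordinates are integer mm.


translate([275, 318, 0]) cube([872, 314, 209]);
translate([275, 632, 209]) cube([872, 314, 209]);
translate([275, 946, 418]) cube([872, 314, 209]);
translate([275, 1260, 627]) cube([872, 314, 209]);
translate([275, 1574, 836]) cube([872, 314, 209]);


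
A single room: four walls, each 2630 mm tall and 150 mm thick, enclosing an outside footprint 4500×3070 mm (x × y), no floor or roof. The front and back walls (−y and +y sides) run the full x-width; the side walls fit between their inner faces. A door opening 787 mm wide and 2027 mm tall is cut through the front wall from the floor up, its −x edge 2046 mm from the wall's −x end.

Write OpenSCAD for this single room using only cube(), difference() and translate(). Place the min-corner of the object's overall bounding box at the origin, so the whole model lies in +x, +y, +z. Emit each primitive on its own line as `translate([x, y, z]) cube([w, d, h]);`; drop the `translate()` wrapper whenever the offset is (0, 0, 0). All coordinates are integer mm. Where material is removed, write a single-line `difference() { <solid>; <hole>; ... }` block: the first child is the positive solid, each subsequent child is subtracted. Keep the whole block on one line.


difference() { cube([4500, 150, 2630]); translate([2046, 0, 0]) cube([787, 150, 2027]); }
translate([0, 2920, 0]) cube([4500, 150, 2630]);
translate([0, 150, 0]) cube([150, 2770, 2630]);
translate([4350, 150, 0]) cube([150, 2770, 2630]);


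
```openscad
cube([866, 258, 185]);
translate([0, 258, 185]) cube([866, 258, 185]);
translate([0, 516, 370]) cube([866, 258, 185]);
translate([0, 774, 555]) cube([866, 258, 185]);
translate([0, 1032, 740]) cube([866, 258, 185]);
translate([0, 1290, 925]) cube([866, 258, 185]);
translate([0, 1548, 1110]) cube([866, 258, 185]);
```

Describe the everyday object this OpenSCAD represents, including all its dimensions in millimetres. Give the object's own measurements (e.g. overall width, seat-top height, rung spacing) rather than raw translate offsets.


A straight staircase of 7 solid steps. Each step is 866 mm wide (x), 258 mm deep (y, the going) and 185 mm tall (the rise). The first step rests on the floor; each subsequent step sits one going further in +y and one rise higher in +z, directly behind and above the previous step with no overlap.


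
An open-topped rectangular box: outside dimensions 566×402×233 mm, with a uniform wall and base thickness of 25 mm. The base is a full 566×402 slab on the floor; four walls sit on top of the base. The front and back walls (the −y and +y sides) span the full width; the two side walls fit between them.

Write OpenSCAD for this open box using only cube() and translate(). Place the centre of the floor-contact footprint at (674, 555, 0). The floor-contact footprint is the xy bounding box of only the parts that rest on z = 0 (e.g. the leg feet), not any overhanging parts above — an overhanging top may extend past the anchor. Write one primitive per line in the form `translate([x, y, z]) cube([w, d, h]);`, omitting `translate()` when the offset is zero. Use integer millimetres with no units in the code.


translate([391, 354, 0]) cube([566, 402, 25]);
translate([391, 354, 25]) cube([566, 25, 208]);
translate([391, 731, 25]) cube([566, 25, 208]);
translate([391, 379, 25]) cube([25, 352, 208]);
translate([932, 379, 25]) cube([25, 352, 208]);


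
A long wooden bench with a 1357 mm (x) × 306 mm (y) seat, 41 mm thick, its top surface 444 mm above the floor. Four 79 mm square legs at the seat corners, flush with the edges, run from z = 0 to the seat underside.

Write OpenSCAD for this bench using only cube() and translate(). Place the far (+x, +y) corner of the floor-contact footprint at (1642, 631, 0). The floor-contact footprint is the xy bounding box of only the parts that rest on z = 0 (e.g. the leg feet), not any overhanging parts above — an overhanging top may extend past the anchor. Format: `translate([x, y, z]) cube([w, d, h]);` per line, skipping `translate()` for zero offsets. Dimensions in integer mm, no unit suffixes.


// leg_h = 444 − 41 = 403
translate([285, 325, 403]) cube([1357, 306, 41]);
translate([285, 325, 0]) cube([79, 79, 403]);
translate([285, 552, 0]) cube([79, 79, 403]);
translate([1563, 325, 0]) cube([79, 79, 403]);
translate([1563, 552, 0]) cube([79, 79, 403]);


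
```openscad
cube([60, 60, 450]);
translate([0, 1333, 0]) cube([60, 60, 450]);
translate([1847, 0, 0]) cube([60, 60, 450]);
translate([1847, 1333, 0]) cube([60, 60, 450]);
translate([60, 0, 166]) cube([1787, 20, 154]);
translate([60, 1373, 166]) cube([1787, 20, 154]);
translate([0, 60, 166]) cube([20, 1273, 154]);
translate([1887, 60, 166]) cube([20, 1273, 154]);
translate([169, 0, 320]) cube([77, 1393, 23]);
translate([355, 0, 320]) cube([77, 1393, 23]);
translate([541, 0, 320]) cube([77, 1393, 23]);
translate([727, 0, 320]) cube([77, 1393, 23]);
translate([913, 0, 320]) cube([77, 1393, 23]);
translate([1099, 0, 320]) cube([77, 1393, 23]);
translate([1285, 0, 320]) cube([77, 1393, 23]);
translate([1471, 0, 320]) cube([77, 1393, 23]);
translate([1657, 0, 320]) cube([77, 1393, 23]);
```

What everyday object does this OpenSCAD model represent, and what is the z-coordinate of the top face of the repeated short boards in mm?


A bed frame. The slat-top height is 343 mm.

Four posts, four rails, and a row of slats — a bed frame. Slats sit on the rails at z = 166 + 154 = 320; with slat thickness 23, the top is 343 mm.


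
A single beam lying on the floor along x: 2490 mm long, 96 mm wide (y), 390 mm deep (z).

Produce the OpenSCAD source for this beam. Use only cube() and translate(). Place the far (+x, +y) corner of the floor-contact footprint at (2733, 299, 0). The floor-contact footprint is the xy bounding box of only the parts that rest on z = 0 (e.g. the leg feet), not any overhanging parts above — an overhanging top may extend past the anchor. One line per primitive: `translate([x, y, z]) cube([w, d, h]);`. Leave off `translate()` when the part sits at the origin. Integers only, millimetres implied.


translate([243, 203, 0]) cube([2490, 96, 390]);


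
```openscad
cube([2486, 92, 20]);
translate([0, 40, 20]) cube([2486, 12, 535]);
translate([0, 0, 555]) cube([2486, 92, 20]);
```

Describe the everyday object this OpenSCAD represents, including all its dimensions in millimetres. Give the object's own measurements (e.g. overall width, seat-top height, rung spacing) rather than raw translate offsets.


An I-beam lying along x, 2486 mm long. Overall section height 575 mm. Two flanges 92 mm wide (y) and 20 mm thick, one on the floor and one at the top; a web 12 mm thick runs between them, centred on the flange width.


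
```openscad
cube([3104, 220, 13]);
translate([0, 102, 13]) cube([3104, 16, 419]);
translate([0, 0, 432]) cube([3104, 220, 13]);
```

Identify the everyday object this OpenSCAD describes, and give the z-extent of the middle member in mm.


An I-beam. The web height is 419 mm.

Two wide flanges with a thin centred web — an I-beam. Overall 445 mm minus two 13 mm flanges gives a web of 445 − 2·13 = 419 mm.


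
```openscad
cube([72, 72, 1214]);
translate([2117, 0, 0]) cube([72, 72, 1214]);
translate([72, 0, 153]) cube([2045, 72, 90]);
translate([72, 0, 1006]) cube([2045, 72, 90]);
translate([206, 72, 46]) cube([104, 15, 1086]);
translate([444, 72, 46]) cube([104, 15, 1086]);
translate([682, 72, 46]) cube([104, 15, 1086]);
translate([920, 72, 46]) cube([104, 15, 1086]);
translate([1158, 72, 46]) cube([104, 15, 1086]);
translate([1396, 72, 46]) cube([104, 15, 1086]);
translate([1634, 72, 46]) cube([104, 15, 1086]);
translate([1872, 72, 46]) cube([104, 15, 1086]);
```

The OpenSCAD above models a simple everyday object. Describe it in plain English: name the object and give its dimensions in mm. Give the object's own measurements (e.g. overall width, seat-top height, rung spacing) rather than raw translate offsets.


A fence section. Two 72×72 mm posts, 1214 mm tall, stand on the floor with a clear span of 2045 mm between their inner faces. Two horizontal rails of 72×90 mm section span the gap between the posts with their undersides at z = 153 mm and z = 1006 mm, flush with the posts' −y face. 8 pickets, each 104 mm wide, 15 mm thick and 1086 mm tall, are fixed to the +y face of the rails with their bottoms at z = 46 mm, spaced across the span with a 134 mm gap after the −x post and between neighbouring pickets, with 141 mm left before the +x post.


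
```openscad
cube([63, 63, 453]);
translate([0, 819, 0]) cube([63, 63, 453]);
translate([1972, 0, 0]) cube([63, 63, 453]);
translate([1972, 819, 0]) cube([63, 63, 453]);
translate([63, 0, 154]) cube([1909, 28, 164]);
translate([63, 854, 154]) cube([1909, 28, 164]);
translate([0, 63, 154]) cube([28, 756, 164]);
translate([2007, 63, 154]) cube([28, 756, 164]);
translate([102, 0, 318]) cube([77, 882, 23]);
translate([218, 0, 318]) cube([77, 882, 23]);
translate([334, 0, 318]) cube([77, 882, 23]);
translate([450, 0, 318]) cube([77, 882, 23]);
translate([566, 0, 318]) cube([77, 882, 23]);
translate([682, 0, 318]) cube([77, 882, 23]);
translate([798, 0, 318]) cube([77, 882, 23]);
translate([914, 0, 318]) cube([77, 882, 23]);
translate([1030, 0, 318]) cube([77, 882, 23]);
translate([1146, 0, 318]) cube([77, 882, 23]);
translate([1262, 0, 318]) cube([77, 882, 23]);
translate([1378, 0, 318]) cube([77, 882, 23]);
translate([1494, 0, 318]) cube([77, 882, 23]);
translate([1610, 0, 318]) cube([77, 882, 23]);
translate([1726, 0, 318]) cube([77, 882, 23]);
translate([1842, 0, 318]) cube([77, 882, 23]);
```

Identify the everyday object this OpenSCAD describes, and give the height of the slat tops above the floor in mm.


A bed frame. The slat-top height is 341 mm.

Four posts, four rails, and a row of slats — a bed frame. Slats sit on the rails at z = 154 + 164 = 318; with slat thickness 23, the top is 341 mm.


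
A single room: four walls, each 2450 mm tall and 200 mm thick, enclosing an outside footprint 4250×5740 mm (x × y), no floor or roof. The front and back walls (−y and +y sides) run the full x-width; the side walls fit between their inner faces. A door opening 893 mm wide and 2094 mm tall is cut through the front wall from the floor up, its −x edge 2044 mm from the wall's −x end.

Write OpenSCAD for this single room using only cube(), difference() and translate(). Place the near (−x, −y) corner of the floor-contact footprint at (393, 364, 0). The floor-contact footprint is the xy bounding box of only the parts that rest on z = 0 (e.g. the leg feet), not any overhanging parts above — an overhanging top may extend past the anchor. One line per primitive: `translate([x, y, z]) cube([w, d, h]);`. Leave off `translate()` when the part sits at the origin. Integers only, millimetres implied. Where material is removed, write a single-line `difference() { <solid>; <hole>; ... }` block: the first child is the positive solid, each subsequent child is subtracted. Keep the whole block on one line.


difference() { translate([393, 364, 0]) cube([4250, 200, 2450]); translate([2437, 364, 0]) cube([893, 200, 2094]); }
translate([393, 5904, 0]) cube([4250, 200, 2450]);
translate([393, 564, 0]) cube([200, 5340, 2450]);
translate([4443, 564, 0]) cube([200, 5340, 2450]);


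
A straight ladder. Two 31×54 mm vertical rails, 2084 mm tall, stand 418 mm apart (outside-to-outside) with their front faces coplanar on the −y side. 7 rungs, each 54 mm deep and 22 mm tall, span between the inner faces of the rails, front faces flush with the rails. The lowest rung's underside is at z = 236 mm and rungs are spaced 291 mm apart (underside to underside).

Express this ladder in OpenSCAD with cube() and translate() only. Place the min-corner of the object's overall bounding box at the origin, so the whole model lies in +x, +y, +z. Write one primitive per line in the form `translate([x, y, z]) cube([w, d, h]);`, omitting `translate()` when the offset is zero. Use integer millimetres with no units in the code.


cube([31, 54, 2084]);
translate([387, 0, 0]) cube([31, 54, 2084]);
translate([31, 0, 236]) cube([356, 54, 22]);
translate([31, 0, 527]) cube([356, 54, 22]);
translate([31, 0, 818]) cube([356, 54, 22]);
translate([31, 0, 1109]) cube([356, 54, 22]);
translate([31, 0, 1400]) cube([356, 54, 22]);
translate([31, 0, 1691]) cube([356, 54, 22]);
translate([31, 0, 1982]) cube([356, 54, 22]);


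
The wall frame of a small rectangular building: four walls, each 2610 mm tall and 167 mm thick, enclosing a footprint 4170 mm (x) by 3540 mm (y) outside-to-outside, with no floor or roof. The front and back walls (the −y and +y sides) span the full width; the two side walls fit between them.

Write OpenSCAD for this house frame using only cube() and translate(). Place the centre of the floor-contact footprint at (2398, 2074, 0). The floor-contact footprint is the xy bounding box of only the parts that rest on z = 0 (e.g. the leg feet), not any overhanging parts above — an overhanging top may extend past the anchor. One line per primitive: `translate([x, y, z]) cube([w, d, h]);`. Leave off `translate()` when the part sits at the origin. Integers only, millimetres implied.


translate([313, 304, 0]) cube([4170, 167, 2610]);
translate([313, 3677, 0]) cube([4170, 167, 2610]);
translate([313, 471, 0]) cube([167, 3206, 2610]);
translate([4316, 471, 0]) cube([167, 3206, 2610]);


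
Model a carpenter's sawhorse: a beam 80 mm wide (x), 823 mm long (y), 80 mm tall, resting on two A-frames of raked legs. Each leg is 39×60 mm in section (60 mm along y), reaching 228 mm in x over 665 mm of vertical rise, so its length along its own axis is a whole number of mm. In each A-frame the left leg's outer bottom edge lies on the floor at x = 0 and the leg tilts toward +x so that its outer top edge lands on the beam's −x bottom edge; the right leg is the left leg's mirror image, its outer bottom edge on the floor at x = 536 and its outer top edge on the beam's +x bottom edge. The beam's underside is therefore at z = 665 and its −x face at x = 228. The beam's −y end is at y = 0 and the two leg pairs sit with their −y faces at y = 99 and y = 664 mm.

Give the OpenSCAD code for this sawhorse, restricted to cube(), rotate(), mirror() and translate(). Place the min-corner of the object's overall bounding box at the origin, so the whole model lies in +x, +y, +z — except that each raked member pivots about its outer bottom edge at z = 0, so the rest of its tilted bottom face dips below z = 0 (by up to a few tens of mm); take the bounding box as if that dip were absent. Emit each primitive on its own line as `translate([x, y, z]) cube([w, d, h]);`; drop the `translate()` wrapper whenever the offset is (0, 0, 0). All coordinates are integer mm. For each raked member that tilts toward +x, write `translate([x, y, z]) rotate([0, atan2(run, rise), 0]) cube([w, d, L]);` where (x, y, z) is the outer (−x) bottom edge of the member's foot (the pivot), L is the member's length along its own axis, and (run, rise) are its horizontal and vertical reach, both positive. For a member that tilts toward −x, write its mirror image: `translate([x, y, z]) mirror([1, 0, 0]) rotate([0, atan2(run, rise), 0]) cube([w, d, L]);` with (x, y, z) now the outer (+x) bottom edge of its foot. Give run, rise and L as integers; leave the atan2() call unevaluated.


translate([228, 0, 665]) cube([80, 823, 80]);
translate([0, 99, 0]) rotate([0, atan2(228, 665), 0]) cube([39, 60, 703]);
translate([536, 99, 0]) mirror([1, 0, 0]) rotate([0, atan2(228, 665), 0]) cube([39, 60, 703]);
translate([0, 664, 0]) rotate([0, atan2(228, 665), 0]) cube([39, 60, 703]);
translate([536, 664, 0]) mirror([1, 0, 0]) rotate([0, atan2(228, 665), 0]) cube([39, 60, 703]);


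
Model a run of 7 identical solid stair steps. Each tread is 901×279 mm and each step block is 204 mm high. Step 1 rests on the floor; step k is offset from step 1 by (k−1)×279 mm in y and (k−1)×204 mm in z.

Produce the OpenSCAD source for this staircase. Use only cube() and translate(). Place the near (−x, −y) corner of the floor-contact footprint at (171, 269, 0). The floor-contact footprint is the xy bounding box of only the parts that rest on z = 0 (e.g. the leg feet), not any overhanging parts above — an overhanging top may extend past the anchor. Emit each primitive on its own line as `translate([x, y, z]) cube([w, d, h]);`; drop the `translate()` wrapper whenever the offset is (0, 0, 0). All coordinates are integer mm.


translate([171, 269, 0]) cube([901, 279, 204]);
translate([171, 548, 204]) cube([901, 279, 204]);
translate([171, 827, 408]) cube([901, 279, 204]);
translate([171, 1106, 612]) cube([901, 279, 204]);
translate([171, 1385, 816]) cube([901, 279, 204]);
translate([171, 1664, 1020]) cube([901, 279, 204]);
translate([171, 1943, 1224]) cube([901, 279, 204]);


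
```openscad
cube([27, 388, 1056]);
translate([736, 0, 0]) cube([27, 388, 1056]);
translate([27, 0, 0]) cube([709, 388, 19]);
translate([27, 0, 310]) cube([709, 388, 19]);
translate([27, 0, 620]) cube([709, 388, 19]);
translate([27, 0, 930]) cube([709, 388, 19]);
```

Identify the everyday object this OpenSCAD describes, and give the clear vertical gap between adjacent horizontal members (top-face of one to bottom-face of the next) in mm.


A bookshelf. The clear shelf gap is 291 mm.

Two tall side panels with 4 horizontal boards between them — a bookshelf. The first two shelf undersides are at z = 0 and z = 310; with shelf thickness 19, the clear gap is 310 − 0 − 19 = 291 mm.
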